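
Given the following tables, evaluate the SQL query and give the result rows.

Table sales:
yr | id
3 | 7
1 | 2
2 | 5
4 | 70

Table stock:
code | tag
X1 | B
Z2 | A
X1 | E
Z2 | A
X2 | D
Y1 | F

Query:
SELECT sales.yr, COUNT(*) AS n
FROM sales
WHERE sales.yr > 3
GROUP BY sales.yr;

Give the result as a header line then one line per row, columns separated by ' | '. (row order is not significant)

== RESULT ==
sales.yr | n
4 | 1

Derivation:
After WHERE (1 rows):
sales.yr | sales.id
4 | 70
After GROUP BY (1 rows):
sales.yr | n
4 | 1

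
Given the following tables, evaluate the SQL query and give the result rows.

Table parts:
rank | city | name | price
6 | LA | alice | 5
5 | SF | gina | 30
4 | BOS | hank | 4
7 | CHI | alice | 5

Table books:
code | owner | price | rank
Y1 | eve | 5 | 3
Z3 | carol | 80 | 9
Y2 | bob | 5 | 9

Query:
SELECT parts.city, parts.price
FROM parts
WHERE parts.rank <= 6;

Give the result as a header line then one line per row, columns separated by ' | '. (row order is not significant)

== RESULT ==
parts.city | parts.price
LA | 5
SF | 30
BOS | 4

Derivation:
After WHERE (3 rows):
parts.rank | parts.city | parts.name | parts.price
6 | LA | alice | 5
5 | SF | gina | 30
4 | BOS | hank | 4
After SELECT (3 rows):
parts.city | parts.price
LA | 5
SF | 30
BOS | 4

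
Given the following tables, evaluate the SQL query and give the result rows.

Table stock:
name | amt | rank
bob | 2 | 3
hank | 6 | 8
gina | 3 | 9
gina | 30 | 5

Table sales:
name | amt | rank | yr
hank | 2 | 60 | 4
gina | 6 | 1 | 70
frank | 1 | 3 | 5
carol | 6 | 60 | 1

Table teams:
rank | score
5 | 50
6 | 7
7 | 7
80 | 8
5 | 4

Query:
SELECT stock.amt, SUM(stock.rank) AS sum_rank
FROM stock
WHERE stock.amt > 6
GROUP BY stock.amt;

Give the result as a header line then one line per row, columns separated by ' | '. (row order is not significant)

== RESULT ==
stock.amt | sum_rank
30 | 5

Derivation:
After WHERE (1 rows):
stock.name | stock.amt | stock.rank
gina | 30 | 5
After GROUP BY (1 rows):
stock.amt | sum_rank
30 | 5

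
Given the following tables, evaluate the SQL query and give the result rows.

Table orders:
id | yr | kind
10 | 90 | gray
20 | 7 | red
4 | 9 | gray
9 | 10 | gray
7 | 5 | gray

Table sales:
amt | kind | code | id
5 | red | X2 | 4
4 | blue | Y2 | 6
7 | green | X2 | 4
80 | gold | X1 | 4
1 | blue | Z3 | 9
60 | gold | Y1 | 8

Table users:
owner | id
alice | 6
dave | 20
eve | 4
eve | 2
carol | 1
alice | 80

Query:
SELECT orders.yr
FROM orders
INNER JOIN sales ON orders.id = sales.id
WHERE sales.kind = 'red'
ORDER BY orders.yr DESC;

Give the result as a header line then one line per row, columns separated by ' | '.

== RESULT ==
orders.yr
9

Derivation:
After JOIN sales (4 rows):
orders.id | orders.yr | orders.kind | sales.amt | sales.kind | sales.code | sales.id
4 | 9 | gray | 5 | red | X2 | 4
4 | 9 | gray | 7 | green | X2 | 4
4 | 9 | gray | 80 | gold | X1 | 4
9 | 10 | gray | 1 | blue | Z3 | 9
After WHERE (1 rows):
orders.id | orders.yr | orders.kind | sales.amt | sales.kind | sales.code | sales.id
4 | 9 | gray | 5 | red | X2 | 4
After SELECT (1 rows):
orders.yr
9
After ORDER BY (1 rows):
orders.yr
9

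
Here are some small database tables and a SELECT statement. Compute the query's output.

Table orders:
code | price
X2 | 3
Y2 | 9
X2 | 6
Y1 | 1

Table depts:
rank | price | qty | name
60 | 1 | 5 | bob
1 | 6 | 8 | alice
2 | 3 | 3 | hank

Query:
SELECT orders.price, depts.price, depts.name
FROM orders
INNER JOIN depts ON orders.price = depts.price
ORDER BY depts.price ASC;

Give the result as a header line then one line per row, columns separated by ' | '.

After JOIN depts (3 rows):
orders.code | orders.price | depts.rank | depts.price | depts.qty | depts.name
X2 | 3 | 2 | 3 | 3 | hank
X2 | 6 | 1 | 6 | 8 | alice
Y1 | 1 | 60 | 1 | 5 | bob
After SELECT (3 rows):
orders.price | depts.price | depts.name
3 | 3 | hank
6 | 6 | alice
1 | 1 | bob
After ORDER BY (3 rows):
orders.price | depts.price | depts.name
1 | 1 | bob
3 | 3 | hank
6 | 6 | alice

== RESULT ==
orders.price | depts.price | depts.name
1 | 1 | bob
3 | 3 | hank
6 | 6 | alice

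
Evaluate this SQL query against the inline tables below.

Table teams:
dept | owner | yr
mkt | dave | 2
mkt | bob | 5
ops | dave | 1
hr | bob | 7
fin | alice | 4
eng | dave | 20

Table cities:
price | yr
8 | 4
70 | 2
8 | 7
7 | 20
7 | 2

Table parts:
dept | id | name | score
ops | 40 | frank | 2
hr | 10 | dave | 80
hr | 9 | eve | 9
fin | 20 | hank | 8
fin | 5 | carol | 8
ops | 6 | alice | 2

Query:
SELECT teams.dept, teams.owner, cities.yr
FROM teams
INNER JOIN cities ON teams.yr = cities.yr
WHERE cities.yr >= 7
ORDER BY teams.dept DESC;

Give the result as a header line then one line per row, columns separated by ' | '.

== RESULT ==
teams.dept | teams.owner | cities.yr
hr | bob | 7
eng | dave | 20

Derivation:
After JOIN cities (5 rows):
teams.dept | teams.owner | teams.yr | cities.price | cities.yr
mkt | dave | 2 | 70 | 2
mkt | dave | 2 | 7 | 2
hr | bob | 7 | 8 | 7
fin | alice | 4 | 8 | 4
eng | dave | 20 | 7 | 20
After WHERE (2 rows):
teams.dept | teams.owner | teams.yr | cities.price | cities.yr
hr | bob | 7 | 8 | 7
eng | dave | 20 | 7 | 20
After SELECT (2 rows):
teams.dept | teams.owner | cities.yr
hr | bob | 7
eng | dave | 20
After ORDER BY (2 rows):
teams.dept | teams.owner | cities.yr
hr | bob | 7
eng | dave | 20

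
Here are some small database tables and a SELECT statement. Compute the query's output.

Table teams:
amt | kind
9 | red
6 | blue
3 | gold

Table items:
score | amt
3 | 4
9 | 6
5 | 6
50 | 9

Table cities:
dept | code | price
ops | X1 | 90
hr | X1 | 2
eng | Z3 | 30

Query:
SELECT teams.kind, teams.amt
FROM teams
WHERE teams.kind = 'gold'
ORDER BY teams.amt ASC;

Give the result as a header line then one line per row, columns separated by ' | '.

After WHERE (1 rows):
teams.amt | teams.kind
3 | gold
After SELECT (1 rows):
teams.kind | teams.amt
gold | 3
After ORDER BY (1 rows):
teams.kind | teams.amt
gold | 3

== RESULT ==
teams.kind | teams.amt
gold | 3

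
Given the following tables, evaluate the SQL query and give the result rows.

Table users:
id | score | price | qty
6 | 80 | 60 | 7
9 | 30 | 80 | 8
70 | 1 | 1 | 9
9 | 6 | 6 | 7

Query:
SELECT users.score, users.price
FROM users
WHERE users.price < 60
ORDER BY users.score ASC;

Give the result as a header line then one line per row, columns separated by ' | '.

== RESULT ==
users.score | users.price
1 | 1
6 | 6

Derivation:
After WHERE (2 rows):
users.id | users.score | users.price | users.qty
70 | 1 | 1 | 9
9 | 6 | 6 | 7
After SELECT (2 rows):
users.score | users.price
1 | 1
6 | 6
After ORDER BY (2 rows):
users.score | users.price
1 | 1
6 | 6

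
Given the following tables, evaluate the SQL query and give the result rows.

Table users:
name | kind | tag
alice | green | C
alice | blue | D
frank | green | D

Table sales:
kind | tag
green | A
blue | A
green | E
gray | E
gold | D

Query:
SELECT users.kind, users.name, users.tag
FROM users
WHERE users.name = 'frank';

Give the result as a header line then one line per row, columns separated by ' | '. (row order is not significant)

== RESULT ==
users.kind | users.name | users.tag
green | frank | D

Derivation:
After WHERE (1 rows):
users.name | users.kind | users.tag
frank | green | D
After SELECT (1 rows):
users.kind | users.name | users.tag
green | frank | D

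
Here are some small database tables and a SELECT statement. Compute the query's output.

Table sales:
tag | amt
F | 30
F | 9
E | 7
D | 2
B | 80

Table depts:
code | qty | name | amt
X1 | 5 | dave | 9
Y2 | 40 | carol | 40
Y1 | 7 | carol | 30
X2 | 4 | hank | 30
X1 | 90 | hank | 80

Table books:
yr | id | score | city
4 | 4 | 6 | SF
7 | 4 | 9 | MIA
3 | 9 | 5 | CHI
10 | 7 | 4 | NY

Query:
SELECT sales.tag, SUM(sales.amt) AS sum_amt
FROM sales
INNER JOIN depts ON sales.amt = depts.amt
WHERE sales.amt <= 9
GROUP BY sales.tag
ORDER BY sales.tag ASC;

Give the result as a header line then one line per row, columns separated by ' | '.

== RESULT ==
sales.tag | sum_amt
F | 9

Derivation:
After JOIN depts (4 rows):
sales.tag | sales.amt | depts.code | depts.qty | depts.name | depts.amt
F | 30 | Y1 | 7 | carol | 30
F | 30 | X2 | 4 | hank | 30
F | 9 | X1 | 5 | dave | 9
B | 80 | X1 | 90 | hank | 80
After WHERE (1 rows):
sales.tag | sales.amt | depts.code | depts.qty | depts.name | depts.amt
F | 9 | X1 | 5 | dave | 9
After GROUP BY (1 rows):
sales.tag | sum_amt
F | 9
After ORDER BY (1 rows):
sales.tag | sum_amt
F | 9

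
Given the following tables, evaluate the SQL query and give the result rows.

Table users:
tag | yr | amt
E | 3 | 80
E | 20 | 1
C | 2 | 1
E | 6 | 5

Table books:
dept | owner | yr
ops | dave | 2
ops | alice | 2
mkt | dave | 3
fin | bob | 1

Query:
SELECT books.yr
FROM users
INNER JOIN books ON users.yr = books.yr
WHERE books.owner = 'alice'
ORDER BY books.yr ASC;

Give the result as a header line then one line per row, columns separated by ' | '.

== RESULT ==
books.yr
2

Derivation:
After JOIN books (3 rows):
users.tag | users.yr | users.amt | books.dept | books.owner | books.yr
E | 3 | 80 | mkt | dave | 3
C | 2 | 1 | ops | dave | 2
C | 2 | 1 | ops | alice | 2
After WHERE (1 rows):
users.tag | users.yr | users.amt | books.dept | books.owner | books.yr
C | 2 | 1 | ops | alice | 2
After SELECT (1 rows):
books.yr
2
After ORDER BY (1 rows):
books.yr
2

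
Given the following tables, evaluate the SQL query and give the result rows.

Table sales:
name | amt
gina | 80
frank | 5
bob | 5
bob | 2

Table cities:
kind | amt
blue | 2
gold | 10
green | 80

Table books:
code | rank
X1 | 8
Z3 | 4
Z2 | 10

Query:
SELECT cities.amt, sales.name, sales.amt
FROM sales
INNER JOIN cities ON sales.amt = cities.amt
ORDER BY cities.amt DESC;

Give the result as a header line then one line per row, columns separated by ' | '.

== RESULT ==
cities.amt | sales.name | sales.amt
80 | gina | 80
2 | bob | 2

Derivation:
After JOIN cities (2 rows):
sales.name | sales.amt | cities.kind | cities.amt
gina | 80 | green | 80
bob | 2 | blue | 2
After SELECT (2 rows):
cities.amt | sales.name | sales.amt
80 | gina | 80
2 | bob | 2
After ORDER BY (2 rows):
cities.amt | sales.name | sales.amt
80 | gina | 80
2 | bob | 2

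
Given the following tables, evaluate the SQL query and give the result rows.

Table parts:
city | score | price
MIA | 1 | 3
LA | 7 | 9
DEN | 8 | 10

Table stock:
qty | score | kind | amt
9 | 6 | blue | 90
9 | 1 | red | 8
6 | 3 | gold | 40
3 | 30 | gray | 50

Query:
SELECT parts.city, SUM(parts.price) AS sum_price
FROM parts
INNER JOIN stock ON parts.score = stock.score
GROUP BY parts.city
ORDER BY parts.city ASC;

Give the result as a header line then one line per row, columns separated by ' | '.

After JOIN stock (1 rows):
parts.city | parts.score | parts.price | stock.qty | stock.score | stock.kind | stock.amt
MIA | 1 | 3 | 9 | 1 | red | 8
After GROUP BY (1 rows):
parts.city | sum_price
MIA | 3
After ORDER BY (1 rows):
parts.city | sum_price
MIA | 3

== RESULT ==
parts.city | sum_price
MIA | 3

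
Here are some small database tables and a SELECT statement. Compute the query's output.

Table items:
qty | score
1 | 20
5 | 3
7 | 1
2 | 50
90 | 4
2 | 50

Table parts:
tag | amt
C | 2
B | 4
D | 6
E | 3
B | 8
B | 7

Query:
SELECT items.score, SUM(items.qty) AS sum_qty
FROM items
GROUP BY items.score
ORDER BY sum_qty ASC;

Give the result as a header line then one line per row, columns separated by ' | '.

== RESULT ==
items.score | sum_qty
20 | 1
50 | 4
3 | 5
1 | 7
4 | 90

Derivation:
After GROUP BY (5 rows):
items.score | sum_qty
20 | 1
3 | 5
1 | 7
50 | 4
4 | 90
After ORDER BY (5 rows):
items.score | sum_qty
20 | 1
50 | 4
3 | 5
1 | 7
4 | 90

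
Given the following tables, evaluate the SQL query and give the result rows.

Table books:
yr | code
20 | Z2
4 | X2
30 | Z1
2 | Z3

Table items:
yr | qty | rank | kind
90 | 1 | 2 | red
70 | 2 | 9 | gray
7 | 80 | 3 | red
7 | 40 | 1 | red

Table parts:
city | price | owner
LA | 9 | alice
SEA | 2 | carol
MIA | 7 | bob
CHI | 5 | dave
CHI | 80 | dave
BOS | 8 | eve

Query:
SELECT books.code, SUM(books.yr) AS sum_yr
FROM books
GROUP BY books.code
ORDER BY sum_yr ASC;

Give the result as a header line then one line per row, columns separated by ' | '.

== RESULT ==
books.code | sum_yr
Z3 | 2
X2 | 4
Z2 | 20
Z1 | 30

Derivation:
After GROUP BY (4 rows):
books.code | sum_yr
Z2 | 20
X2 | 4
Z1 | 30
Z3 | 2
After ORDER BY (4 rows):
books.code | sum_yr
Z3 | 2
X2 | 4
Z2 | 20
Z1 | 30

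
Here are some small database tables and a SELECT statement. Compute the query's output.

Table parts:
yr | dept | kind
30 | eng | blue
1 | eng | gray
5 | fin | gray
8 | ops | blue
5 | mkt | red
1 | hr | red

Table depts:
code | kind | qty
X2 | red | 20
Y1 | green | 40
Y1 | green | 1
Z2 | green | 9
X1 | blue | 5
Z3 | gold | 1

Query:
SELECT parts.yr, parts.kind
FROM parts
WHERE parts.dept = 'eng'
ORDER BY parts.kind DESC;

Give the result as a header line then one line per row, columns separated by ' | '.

== RESULT ==
parts.yr | parts.kind
1 | gray
30 | blue

Derivation:
After WHERE (2 rows):
parts.yr | parts.dept | parts.kind
30 | eng | blue
1 | eng | gray
After SELECT (2 rows):
parts.yr | parts.kind
30 | blue
1 | gray
After ORDER BY (2 rows):
parts.yr | parts.kind
1 | gray
30 | blue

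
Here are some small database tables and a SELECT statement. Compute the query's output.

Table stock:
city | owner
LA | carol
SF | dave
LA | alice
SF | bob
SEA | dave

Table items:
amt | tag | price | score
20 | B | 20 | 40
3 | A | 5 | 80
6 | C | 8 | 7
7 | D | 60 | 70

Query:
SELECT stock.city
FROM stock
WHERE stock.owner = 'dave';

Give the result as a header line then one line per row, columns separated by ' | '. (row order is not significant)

After WHERE (2 rows):
stock.city | stock.owner
SF | dave
SEA | dave
After SELECT (2 rows):
stock.city
SF
SEA

== RESULT ==
stock.city
SF
SEA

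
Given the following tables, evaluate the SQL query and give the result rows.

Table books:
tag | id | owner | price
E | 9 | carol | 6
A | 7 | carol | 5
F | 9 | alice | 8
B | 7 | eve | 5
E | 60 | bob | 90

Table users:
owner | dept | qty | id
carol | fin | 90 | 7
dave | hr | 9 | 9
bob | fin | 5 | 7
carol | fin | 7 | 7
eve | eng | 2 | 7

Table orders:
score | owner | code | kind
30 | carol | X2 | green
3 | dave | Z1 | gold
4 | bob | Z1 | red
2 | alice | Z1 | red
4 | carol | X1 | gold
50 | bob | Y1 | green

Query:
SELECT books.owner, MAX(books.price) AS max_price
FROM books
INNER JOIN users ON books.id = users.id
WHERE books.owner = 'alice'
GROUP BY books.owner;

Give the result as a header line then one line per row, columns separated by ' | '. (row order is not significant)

== RESULT ==
books.owner | max_price
alice | 8

Derivation:
After JOIN users (10 rows):
books.tag | books.id | books.owner | books.price | users.owner | users.dept | users.qty | users.id
E | 9 | carol | 6 | dave | hr | 9 | 9
A | 7 | carol | 5 | carol | fin | 90 | 7
A | 7 | carol | 5 | bob | fin | 5 | 7
A | 7 | carol | 5 | carol | fin | 7 | 7
A | 7 | carol | 5 | eve | eng | 2 | 7
F | 9 | alice | 8 | dave | hr | 9 | 9
B | 7 | eve | 5 | carol | fin | 90 | 7
B | 7 | eve | 5 | bob | fin | 5 | 7
B | 7 | eve | 5 | carol | fin | 7 | 7
B | 7 | eve | 5 | eve | eng | 2 | 7
After WHERE (1 rows):
books.tag | books.id | books.owner | books.price | users.owner | users.dept | users.qty | users.id
F | 9 | alice | 8 | dave | hr | 9 | 9
After GROUP BY (1 rows):
books.owner | max_price
alice | 8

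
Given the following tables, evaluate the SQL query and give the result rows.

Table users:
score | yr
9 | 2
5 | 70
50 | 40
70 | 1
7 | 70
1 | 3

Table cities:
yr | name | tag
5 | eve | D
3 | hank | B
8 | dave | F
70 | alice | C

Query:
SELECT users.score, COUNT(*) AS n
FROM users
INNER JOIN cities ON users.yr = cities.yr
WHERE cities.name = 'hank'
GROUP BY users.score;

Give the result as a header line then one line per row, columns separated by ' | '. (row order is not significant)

After JOIN cities (3 rows):
users.score | users.yr | cities.yr | cities.name | cities.tag
5 | 70 | 70 | alice | C
7 | 70 | 70 | alice | C
1 | 3 | 3 | hank | B
After WHERE (1 rows):
users.score | users.yr | cities.yr | cities.name | cities.tag
1 | 3 | 3 | hank | B
After GROUP BY (1 rows):
users.score | n
1 | 1

== RESULT ==
users.score | n
1 | 1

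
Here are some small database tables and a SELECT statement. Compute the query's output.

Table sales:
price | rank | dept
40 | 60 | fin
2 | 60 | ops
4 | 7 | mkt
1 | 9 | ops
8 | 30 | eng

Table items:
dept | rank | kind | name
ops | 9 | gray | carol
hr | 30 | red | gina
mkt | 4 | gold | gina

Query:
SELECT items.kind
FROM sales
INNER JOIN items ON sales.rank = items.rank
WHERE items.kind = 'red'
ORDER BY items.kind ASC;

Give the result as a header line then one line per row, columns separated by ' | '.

After JOIN items (2 rows):
sales.price | sales.rank | sales.dept | items.dept | items.rank | items.kind | items.name
1 | 9 | ops | ops | 9 | gray | carol
8 | 30 | eng | hr | 30 | red | gina
After WHERE (1 rows):
sales.price | sales.rank | sales.dept | items.dept | items.rank | items.kind | items.name
8 | 30 | eng | hr | 30 | red | gina
After SELECT (1 rows):
items.kind
red
After ORDER BY (1 rows):
items.kind
red

== RESULT ==
items.kind
red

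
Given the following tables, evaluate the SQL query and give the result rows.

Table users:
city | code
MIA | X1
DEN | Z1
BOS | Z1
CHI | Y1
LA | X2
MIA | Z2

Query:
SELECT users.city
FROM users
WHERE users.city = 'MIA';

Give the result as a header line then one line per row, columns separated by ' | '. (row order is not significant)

== RESULT ==
users.city
MIA
MIA

Derivation:
After WHERE (2 rows):
users.city | users.code
MIA | X1
MIA | Z2
After SELECT (2 rows):
users.city
MIA
MIA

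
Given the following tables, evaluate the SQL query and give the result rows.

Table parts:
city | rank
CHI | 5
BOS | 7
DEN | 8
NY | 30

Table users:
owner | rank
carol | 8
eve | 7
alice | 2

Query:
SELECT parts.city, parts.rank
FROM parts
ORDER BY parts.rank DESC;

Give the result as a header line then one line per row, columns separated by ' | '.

== RESULT ==
parts.city | parts.rank
NY | 30
DEN | 8
BOS | 7
CHI | 5

Derivation:
After SELECT (4 rows):
parts.city | parts.rank
CHI | 5
BOS | 7
DEN | 8
NY | 30
After ORDER BY (4 rows):
parts.city | parts.rank
NY | 30
DEN | 8
BOS | 7
CHI | 5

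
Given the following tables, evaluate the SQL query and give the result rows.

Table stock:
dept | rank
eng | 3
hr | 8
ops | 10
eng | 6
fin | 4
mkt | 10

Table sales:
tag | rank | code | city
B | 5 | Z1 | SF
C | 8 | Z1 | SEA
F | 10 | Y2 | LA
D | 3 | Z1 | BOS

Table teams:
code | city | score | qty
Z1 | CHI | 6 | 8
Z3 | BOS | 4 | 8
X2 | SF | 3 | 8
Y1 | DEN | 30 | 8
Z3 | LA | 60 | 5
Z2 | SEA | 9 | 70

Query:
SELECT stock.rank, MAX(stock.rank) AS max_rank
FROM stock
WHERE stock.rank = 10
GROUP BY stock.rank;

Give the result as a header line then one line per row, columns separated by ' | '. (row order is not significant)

After WHERE (2 rows):
stock.dept | stock.rank
ops | 10
mkt | 10
After GROUP BY (1 rows):
stock.rank | max_rank
10 | 10

== RESULT ==
stock.rank | max_rank
10 | 10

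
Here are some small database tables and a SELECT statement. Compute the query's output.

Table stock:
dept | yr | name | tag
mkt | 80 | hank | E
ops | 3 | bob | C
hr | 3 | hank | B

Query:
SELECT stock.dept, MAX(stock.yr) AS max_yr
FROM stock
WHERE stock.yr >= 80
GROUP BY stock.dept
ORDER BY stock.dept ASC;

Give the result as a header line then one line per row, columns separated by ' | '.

== RESULT ==
stock.dept | max_yr
mkt | 80

Derivation:
After WHERE (1 rows):
stock.dept | stock.yr | stock.name | stock.tag
mkt | 80 | hank | E
After GROUP BY (1 rows):
stock.dept | max_yr
mkt | 80
After ORDER BY (1 rows):
stock.dept | max_yr
mkt | 80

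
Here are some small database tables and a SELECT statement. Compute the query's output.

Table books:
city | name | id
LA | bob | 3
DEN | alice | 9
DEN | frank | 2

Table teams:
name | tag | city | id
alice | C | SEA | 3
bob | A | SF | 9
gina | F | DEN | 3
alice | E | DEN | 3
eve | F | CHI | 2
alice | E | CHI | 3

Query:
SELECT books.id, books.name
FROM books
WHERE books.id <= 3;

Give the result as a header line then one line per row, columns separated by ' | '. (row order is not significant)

After WHERE (2 rows):
books.city | books.name | books.id
LA | bob | 3
DEN | frank | 2
After SELECT (2 rows):
books.id | books.name
3 | bob
2 | frank

== RESULT ==
books.id | books.name
3 | bob
2 | frank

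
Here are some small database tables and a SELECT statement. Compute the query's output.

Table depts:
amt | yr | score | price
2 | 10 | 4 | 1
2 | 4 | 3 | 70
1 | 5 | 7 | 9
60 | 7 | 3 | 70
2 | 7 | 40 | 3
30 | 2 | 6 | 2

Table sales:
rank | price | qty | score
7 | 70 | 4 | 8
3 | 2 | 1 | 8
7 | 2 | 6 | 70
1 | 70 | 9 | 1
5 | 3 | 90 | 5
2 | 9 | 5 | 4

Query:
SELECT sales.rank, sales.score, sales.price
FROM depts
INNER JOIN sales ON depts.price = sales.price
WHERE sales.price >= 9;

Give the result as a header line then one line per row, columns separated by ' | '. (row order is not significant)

== RESULT ==
sales.rank | sales.score | sales.price
7 | 8 | 70
1 | 1 | 70
2 | 4 | 9
7 | 8 | 70
1 | 1 | 70

Derivation:
After JOIN sales (8 rows):
depts.amt | depts.yr | depts.score | depts.price | sales.rank | sales.price | sales.qty | sales.score
2 | 4 | 3 | 70 | 7 | 70 | 4 | 8
2 | 4 | 3 | 70 | 1 | 70 | 9 | 1
1 | 5 | 7 | 9 | 2 | 9 | 5 | 4
60 | 7 | 3 | 70 | 7 | 70 | 4 | 8
60 | 7 | 3 | 70 | 1 | 70 | 9 | 1
2 | 7 | 40 | 3 | 5 | 3 | 90 | 5
30 | 2 | 6 | 2 | 3 | 2 | 1 | 8
30 | 2 | 6 | 2 | 7 | 2 | 6 | 70
After WHERE (5 rows):
depts.amt | depts.yr | depts.score | depts.price | sales.rank | sales.price | sales.qty | sales.score
2 | 4 | 3 | 70 | 7 | 70 | 4 | 8
2 | 4 | 3 | 70 | 1 | 70 | 9 | 1
1 | 5 | 7 | 9 | 2 | 9 | 5 | 4
60 | 7 | 3 | 70 | 7 | 70 | 4 | 8
60 | 7 | 3 | 70 | 1 | 70 | 9 | 1
After SELECT (5 rows):
sales.rank | sales.score | sales.price
7 | 8 | 70
1 | 1 | 70
2 | 4 | 9
7 | 8 | 70
1 | 1 | 70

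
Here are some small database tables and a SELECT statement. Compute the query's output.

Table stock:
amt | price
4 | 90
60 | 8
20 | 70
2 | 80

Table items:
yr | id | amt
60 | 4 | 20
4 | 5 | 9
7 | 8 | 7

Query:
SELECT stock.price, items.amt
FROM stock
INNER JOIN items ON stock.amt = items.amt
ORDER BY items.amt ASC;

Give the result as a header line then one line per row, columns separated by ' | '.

== RESULT ==
stock.price | items.amt
70 | 20

Derivation:
After JOIN items (1 rows):
stock.amt | stock.price | items.yr | items.id | items.amt
20 | 70 | 60 | 4 | 20
After SELECT (1 rows):
stock.price | items.amt
70 | 20
After ORDER BY (1 rows):
stock.price | items.amt
70 | 20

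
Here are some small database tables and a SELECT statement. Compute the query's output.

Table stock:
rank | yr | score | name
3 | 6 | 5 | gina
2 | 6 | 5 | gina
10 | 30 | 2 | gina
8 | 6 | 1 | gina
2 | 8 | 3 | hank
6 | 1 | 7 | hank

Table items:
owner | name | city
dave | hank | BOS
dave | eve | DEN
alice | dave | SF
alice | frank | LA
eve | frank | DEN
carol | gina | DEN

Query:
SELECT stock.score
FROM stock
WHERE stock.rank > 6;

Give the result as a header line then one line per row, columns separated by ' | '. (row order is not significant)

After WHERE (2 rows):
stock.rank | stock.yr | stock.score | stock.name
10 | 30 | 2 | gina
8 | 6 | 1 | gina
After SELECT (2 rows):
stock.score
2
1

== RESULT ==
stock.score
2
1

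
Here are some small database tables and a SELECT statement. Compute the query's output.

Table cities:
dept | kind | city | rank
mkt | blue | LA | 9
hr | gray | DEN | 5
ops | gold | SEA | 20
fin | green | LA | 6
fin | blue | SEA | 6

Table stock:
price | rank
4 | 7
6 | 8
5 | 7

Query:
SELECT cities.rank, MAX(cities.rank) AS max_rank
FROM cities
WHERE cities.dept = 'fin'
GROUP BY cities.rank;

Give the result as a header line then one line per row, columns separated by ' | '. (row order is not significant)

== RESULT ==
cities.rank | max_rank
6 | 6

Derivation:
After WHERE (2 rows):
cities.dept | cities.kind | cities.city | cities.rank
fin | green | LA | 6
fin | blue | SEA | 6
After GROUP BY (1 rows):
cities.rank | max_rank
6 | 6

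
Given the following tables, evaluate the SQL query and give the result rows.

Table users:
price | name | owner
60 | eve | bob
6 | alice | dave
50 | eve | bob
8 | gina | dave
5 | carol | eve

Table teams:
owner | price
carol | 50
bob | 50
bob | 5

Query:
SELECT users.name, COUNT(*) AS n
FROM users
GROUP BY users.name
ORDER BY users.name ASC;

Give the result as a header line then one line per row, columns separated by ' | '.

After GROUP BY (4 rows):
users.name | n
eve | 2
alice | 1
gina | 1
carol | 1
After ORDER BY (4 rows):
users.name | n
alice | 1
carol | 1
eve | 2
gina | 1

== RESULT ==
users.name | n
alice | 1
carol | 1
eve | 2
gina | 1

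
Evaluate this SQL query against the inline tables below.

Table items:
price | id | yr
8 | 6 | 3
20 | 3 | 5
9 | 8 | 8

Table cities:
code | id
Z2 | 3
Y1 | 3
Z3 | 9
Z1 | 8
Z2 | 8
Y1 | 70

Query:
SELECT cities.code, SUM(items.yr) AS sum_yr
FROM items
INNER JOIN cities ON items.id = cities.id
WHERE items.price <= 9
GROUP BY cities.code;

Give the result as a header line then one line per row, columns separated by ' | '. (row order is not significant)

== RESULT ==
cities.code | sum_yr
Z1 | 8
Z2 | 8

Derivation:
After JOIN cities (4 rows):
items.price | items.id | items.yr | cities.code | cities.id
20 | 3 | 5 | Z2 | 3
20 | 3 | 5 | Y1 | 3
9 | 8 | 8 | Z1 | 8
9 | 8 | 8 | Z2 | 8
After WHERE (2 rows):
items.price | items.id | items.yr | cities.code | cities.id
9 | 8 | 8 | Z1 | 8
9 | 8 | 8 | Z2 | 8
After GROUP BY (2 rows):
cities.code | sum_yr
Z1 | 8
Z2 | 8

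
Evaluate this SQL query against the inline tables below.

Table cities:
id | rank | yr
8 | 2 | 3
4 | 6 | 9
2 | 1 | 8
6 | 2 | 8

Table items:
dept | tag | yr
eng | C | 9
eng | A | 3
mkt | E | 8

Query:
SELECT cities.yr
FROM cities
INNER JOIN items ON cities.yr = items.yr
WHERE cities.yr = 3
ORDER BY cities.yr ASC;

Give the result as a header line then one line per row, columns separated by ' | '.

After JOIN items (4 rows):
cities.id | cities.rank | cities.yr | items.dept | items.tag | items.yr
8 | 2 | 3 | eng | A | 3
4 | 6 | 9 | eng | C | 9
2 | 1 | 8 | mkt | E | 8
6 | 2 | 8 | mkt | E | 8
After WHERE (1 rows):
cities.id | cities.rank | cities.yr | items.dept | items.tag | items.yr
8 | 2 | 3 | eng | A | 3
After SELECT (1 rows):
cities.yr
3
After ORDER BY (1 rows):
cities.yr
3

== RESULT ==
cities.yr
3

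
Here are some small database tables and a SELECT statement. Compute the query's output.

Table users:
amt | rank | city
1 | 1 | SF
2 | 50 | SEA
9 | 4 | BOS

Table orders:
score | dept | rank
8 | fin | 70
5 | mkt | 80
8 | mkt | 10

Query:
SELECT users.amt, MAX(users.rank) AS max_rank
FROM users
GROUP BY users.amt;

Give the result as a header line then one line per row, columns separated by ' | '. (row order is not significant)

After GROUP BY (3 rows):
users.amt | max_rank
1 | 1
2 | 50
9 | 4

== RESULT ==
users.amt | max_rank
1 | 1
2 | 50
9 | 4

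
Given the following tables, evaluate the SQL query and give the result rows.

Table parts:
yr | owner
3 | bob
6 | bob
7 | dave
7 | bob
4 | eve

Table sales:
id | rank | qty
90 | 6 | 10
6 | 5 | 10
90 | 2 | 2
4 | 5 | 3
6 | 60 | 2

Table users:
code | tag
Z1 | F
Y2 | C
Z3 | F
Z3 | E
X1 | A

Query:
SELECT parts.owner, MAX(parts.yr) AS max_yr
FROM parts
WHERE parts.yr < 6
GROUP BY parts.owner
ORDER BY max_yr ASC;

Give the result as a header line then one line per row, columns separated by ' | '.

After WHERE (2 rows):
parts.yr | parts.owner
3 | bob
4 | eve
After GROUP BY (2 rows):
parts.owner | max_yr
bob | 3
eve | 4
After ORDER BY (2 rows):
parts.owner | max_yr
bob | 3
eve | 4

== RESULT ==
parts.owner | max_yr
bob | 3
eve | 4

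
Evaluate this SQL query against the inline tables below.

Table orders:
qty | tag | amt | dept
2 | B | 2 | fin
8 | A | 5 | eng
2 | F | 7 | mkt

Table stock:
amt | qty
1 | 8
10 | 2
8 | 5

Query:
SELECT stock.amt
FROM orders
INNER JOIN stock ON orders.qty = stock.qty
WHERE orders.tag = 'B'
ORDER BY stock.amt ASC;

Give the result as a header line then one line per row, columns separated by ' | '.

== RESULT ==
stock.amt
10

Derivation:
After JOIN stock (3 rows):
orders.qty | orders.tag | orders.amt | orders.dept | stock.amt | stock.qty
2 | B | 2 | fin | 10 | 2
8 | A | 5 | eng | 1 | 8
2 | F | 7 | mkt | 10 | 2
After WHERE (1 rows):
orders.qty | orders.tag | orders.amt | orders.dept | stock.amt | stock.qty
2 | B | 2 | fin | 10 | 2
After SELECT (1 rows):
stock.amt
10
After ORDER BY (1 rows):
stock.amt
10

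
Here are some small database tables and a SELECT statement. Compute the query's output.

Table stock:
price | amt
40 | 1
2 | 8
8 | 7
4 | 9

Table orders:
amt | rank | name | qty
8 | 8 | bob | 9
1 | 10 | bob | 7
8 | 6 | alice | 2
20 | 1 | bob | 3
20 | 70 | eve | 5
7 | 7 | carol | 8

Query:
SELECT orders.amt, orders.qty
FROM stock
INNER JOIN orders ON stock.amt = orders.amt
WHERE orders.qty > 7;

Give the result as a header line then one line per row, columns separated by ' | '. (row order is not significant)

After JOIN orders (4 rows):
stock.price | stock.amt | orders.amt | orders.rank | orders.name | orders.qty
40 | 1 | 1 | 10 | bob | 7
2 | 8 | 8 | 8 | bob | 9
2 | 8 | 8 | 6 | alice | 2
8 | 7 | 7 | 7 | carol | 8
After WHERE (2 rows):
stock.price | stock.amt | orders.amt | orders.rank | orders.name | orders.qty
2 | 8 | 8 | 8 | bob | 9
8 | 7 | 7 | 7 | carol | 8
After SELECT (2 rows):
orders.amt | orders.qty
8 | 9
7 | 8

== RESULT ==
orders.amt | orders.qty
8 | 9
7 | 8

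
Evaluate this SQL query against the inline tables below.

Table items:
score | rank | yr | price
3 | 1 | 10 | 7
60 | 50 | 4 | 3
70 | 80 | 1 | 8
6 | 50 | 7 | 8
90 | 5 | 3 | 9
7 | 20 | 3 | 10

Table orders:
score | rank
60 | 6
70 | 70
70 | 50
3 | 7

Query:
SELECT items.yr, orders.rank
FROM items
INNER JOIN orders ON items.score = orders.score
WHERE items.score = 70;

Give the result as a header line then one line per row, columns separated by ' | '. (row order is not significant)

After JOIN orders (4 rows):
items.score | items.rank | items.yr | items.price | orders.score | orders.rank
3 | 1 | 10 | 7 | 3 | 7
60 | 50 | 4 | 3 | 60 | 6
70 | 80 | 1 | 8 | 70 | 70
70 | 80 | 1 | 8 | 70 | 50
After WHERE (2 rows):
items.score | items.rank | items.yr | items.price | orders.score | orders.rank
70 | 80 | 1 | 8 | 70 | 70
70 | 80 | 1 | 8 | 70 | 50
After SELECT (2 rows):
items.yr | orders.rank
1 | 70
1 | 50

== RESULT ==
items.yr | orders.rank
1 | 70
1 | 50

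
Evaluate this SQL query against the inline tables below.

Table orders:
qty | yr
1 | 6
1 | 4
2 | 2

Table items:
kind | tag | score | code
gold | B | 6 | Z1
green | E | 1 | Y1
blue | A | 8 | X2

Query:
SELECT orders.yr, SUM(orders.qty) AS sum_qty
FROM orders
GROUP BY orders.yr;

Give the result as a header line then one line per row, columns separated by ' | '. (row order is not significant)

After GROUP BY (3 rows):
orders.yr | sum_qty
6 | 1
4 | 1
2 | 2

== RESULT ==
orders.yr | sum_qty
6 | 1
4 | 1
2 | 2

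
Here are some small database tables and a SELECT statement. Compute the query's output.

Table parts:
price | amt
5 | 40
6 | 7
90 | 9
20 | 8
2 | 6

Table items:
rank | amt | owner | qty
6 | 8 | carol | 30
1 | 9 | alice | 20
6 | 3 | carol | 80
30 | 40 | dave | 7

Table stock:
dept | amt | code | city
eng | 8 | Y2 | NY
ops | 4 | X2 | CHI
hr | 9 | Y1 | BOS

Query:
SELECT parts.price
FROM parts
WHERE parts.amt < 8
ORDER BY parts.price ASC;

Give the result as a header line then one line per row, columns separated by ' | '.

== RESULT ==
parts.price
2
6

Derivation:
After WHERE (2 rows):
parts.price | parts.amt
6 | 7
2 | 6
After SELECT (2 rows):
parts.price
6
2
After ORDER BY (2 rows):
parts.price
2
6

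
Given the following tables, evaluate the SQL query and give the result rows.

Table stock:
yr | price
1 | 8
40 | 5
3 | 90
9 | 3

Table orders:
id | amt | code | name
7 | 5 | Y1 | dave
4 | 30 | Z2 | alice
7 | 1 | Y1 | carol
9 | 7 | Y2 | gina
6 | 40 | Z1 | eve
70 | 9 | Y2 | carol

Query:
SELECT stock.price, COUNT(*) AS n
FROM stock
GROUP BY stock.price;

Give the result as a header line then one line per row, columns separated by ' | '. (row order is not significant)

== RESULT ==
stock.price | n
8 | 1
5 | 1
90 | 1
3 | 1

Derivation:
After GROUP BY (4 rows):
stock.price | n
8 | 1
5 | 1
90 | 1
3 | 1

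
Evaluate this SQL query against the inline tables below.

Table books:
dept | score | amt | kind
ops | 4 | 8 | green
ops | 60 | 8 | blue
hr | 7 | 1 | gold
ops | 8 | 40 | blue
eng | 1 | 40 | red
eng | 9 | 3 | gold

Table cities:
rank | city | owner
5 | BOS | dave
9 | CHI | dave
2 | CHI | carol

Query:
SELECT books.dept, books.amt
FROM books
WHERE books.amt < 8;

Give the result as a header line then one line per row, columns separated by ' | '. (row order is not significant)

== RESULT ==
books.dept | books.amt
hr | 1
eng | 3

Derivation:
After WHERE (2 rows):
books.dept | books.score | books.amt | books.kind
hr | 7 | 1 | gold
eng | 9 | 3 | gold
After SELECT (2 rows):
books.dept | books.amt
hr | 1
eng | 3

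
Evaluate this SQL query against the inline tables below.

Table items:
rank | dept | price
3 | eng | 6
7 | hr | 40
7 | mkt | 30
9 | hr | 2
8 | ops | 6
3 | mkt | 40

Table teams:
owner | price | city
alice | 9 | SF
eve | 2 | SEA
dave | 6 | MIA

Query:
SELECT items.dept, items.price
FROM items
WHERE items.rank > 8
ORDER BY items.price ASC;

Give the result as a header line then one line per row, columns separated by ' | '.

== RESULT ==
items.dept | items.price
hr | 2

Derivation:
After WHERE (1 rows):
items.rank | items.dept | items.price
9 | hr | 2
After SELECT (1 rows):
items.dept | items.price
hr | 2
After ORDER BY (1 rows):
items.dept | items.price
hr | 2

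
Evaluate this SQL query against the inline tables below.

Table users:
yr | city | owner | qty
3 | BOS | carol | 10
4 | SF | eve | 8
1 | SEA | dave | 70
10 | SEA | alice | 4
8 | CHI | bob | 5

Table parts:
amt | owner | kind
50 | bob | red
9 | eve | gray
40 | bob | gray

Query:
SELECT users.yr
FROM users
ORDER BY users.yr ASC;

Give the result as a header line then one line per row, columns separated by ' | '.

== RESULT ==
users.yr
1
3
4
8
10

Derivation:
After SELECT (5 rows):
users.yr
3
4
1
10
8
After ORDER BY (5 rows):
users.yr
1
3
4
8
10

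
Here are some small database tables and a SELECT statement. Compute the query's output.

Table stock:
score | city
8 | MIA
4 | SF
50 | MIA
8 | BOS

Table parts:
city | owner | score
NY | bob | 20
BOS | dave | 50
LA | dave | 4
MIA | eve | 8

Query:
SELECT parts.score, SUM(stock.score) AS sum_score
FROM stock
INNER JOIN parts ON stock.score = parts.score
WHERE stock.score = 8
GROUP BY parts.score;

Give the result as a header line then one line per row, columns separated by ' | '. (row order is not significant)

After JOIN parts (4 rows):
stock.score | stock.city | parts.city | parts.owner | parts.score
8 | MIA | MIA | eve | 8
4 | SF | LA | dave | 4
50 | MIA | BOS | dave | 50
8 | BOS | MIA | eve | 8
After WHERE (2 rows):
stock.score | stock.city | parts.city | parts.owner | parts.score
8 | MIA | MIA | eve | 8
8 | BOS | MIA | eve | 8
After GROUP BY (1 rows):
parts.score | sum_score
8 | 16

== RESULT ==
parts.score | sum_score
8 | 16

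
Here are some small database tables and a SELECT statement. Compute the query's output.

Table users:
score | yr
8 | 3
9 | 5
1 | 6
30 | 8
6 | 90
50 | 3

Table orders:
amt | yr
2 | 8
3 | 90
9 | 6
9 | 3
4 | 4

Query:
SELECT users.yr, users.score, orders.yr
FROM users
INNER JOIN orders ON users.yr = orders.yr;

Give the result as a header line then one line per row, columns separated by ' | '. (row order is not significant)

== RESULT ==
users.yr | users.score | orders.yr
3 | 8 | 3
6 | 1 | 6
8 | 30 | 8
90 | 6 | 90
3 | 50 | 3

Derivation:
After JOIN orders (5 rows):
users.score | users.yr | orders.amt | orders.yr
8 | 3 | 9 | 3
1 | 6 | 9 | 6
30 | 8 | 2 | 8
6 | 90 | 3 | 90
50 | 3 | 9 | 3
After SELECT (5 rows):
users.yr | users.score | orders.yr
3 | 8 | 3
6 | 1 | 6
8 | 30 | 8
90 | 6 | 90
3 | 50 | 3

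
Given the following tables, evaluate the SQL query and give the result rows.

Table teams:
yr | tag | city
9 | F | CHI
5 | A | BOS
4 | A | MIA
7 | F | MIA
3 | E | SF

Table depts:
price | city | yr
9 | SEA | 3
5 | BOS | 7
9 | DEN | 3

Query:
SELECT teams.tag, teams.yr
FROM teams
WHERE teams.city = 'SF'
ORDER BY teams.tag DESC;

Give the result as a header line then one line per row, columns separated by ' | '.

After WHERE (1 rows):
teams.yr | teams.tag | teams.city
3 | E | SF
After SELECT (1 rows):
teams.tag | teams.yr
E | 3
After ORDER BY (1 rows):
teams.tag | teams.yr
E | 3

== RESULT ==
teams.tag | teams.yr
E | 3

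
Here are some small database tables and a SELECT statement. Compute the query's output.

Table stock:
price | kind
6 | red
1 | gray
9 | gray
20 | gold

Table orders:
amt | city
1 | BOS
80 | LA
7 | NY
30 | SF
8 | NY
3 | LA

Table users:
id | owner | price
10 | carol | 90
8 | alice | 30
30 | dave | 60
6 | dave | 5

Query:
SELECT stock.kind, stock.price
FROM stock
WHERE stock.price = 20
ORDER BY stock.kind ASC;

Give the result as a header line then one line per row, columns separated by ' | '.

== RESULT ==
stock.kind | stock.price
gold | 20

Derivation:
After WHERE (1 rows):
stock.price | stock.kind
20 | gold
After SELECT (1 rows):
stock.kind | stock.price
gold | 20
After ORDER BY (1 rows):
stock.kind | stock.price
gold | 20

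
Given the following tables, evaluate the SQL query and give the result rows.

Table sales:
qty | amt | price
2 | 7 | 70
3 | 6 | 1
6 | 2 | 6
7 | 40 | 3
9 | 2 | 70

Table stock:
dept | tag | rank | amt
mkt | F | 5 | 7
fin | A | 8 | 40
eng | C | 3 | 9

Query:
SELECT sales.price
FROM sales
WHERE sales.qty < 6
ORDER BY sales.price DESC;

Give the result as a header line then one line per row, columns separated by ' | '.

After WHERE (2 rows):
sales.qty | sales.amt | sales.price
2 | 7 | 70
3 | 6 | 1
After SELECT (2 rows):
sales.price
70
1
After ORDER BY (2 rows):
sales.price
70
1

== RESULT ==
sales.price
70
1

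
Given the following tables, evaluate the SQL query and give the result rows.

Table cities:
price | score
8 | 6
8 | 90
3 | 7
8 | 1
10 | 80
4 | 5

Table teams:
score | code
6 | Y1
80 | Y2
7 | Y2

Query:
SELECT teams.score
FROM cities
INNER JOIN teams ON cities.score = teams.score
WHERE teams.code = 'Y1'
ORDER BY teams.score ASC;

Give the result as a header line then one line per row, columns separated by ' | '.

After JOIN teams (3 rows):
cities.price | cities.score | teams.score | teams.code
8 | 6 | 6 | Y1
3 | 7 | 7 | Y2
10 | 80 | 80 | Y2
After WHERE (1 rows):
cities.price | cities.score | teams.score | teams.code
8 | 6 | 6 | Y1
After SELECT (1 rows):
teams.score
6
After ORDER BY (1 rows):
teams.score
6

== RESULT ==
teams.score
6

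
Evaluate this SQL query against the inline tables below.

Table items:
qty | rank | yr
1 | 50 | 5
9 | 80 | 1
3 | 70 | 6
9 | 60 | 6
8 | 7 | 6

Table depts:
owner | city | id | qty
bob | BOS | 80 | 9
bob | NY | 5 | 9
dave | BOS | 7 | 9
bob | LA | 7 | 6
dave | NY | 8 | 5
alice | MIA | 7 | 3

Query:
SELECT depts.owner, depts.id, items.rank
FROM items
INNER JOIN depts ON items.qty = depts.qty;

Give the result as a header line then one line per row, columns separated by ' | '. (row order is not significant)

After JOIN depts (7 rows):
items.qty | items.rank | items.yr | depts.owner | depts.city | depts.id | depts.qty
9 | 80 | 1 | bob | BOS | 80 | 9
9 | 80 | 1 | bob | NY | 5 | 9
9 | 80 | 1 | dave | BOS | 7 | 9
3 | 70 | 6 | alice | MIA | 7 | 3
9 | 60 | 6 | bob | BOS | 80 | 9
9 | 60 | 6 | bob | NY | 5 | 9
9 | 60 | 6 | dave | BOS | 7 | 9
After SELECT (7 rows):
depts.owner | depts.id | items.rank
bob | 80 | 80
bob | 5 | 80
dave | 7 | 80
alice | 7 | 70
bob | 80 | 60
bob | 5 | 60
dave | 7 | 60

== RESULT ==
depts.owner | depts.id | items.rank
bob | 80 | 80
bob | 5 | 80
dave | 7 | 80
alice | 7 | 70
bob | 80 | 60
bob | 5 | 60
dave | 7 | 60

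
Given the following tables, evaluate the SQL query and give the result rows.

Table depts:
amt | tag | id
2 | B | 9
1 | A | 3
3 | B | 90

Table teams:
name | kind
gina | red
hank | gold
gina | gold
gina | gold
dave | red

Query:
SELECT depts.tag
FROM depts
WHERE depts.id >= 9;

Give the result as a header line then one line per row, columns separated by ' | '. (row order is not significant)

After WHERE (2 rows):
depts.amt | depts.tag | depts.id
2 | B | 9
3 | B | 90
After SELECT (2 rows):
depts.tag
B
B

== RESULT ==
depts.tag
B
B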